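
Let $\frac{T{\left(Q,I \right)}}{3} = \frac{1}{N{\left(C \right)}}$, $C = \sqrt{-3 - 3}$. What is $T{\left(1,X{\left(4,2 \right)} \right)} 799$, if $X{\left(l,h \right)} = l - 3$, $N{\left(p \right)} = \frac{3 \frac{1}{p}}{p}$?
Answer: $-4794$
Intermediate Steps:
$C = i \sqrt{6}$ ($C = \sqrt{-6} = i \sqrt{6} \approx 2.4495 i$)
$N{\left(p \right)} = \frac{3}{p^{2}}$
$X{\left(l,h \right)} = -3 + l$
$T{\left(Q,I \right)} = -6$ ($T{\left(Q,I \right)} = \frac{3}{3 \frac{1}{-6}} = \frac{3}{3 \left(- \frac{1}{6}\right)} = \frac{3}{- \frac{1}{2}} = 3 \left(-2\right) = -6$)
$T{\left(1,X{\left(4,2 \right)} \right)} 799 = \left(-6\right) 799 = -4794$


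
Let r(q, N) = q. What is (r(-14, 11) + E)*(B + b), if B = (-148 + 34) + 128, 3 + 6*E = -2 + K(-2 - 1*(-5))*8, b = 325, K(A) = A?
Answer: -7345/2 ≈ -3672.5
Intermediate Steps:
E = 19/6 (E = -½ + (-2 + (-2 - 1*(-5))*8)/6 = -½ + (-2 + (-2 + 5)*8)/6 = -½ + (-2 + 3*8)/6 = -½ + (-2 + 24)/6 = -½ + (⅙)*22 = -½ + 11/3 = 19/6 ≈ 3.1667)
B = 14 (B = -114 + 128 = 14)
(r(-14, 11) + E)*(B + b) = (-14 + 19/6)*(14 + 325) = -65/6*339 = -7345/2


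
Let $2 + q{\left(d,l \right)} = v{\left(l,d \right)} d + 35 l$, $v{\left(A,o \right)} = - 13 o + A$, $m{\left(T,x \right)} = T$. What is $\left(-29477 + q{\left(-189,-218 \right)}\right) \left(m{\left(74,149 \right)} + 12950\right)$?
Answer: $-5994686720$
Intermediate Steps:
$v{\left(A,o \right)} = A - 13 o$
$q{\left(d,l \right)} = -2 + 35 l + d \left(l - 13 d\right)$ ($q{\left(d,l \right)} = -2 + \left(\left(l - 13 d\right) d + 35 l\right) = -2 + \left(d \left(l - 13 d\right) + 35 l\right) = -2 + \left(35 l + d \left(l - 13 d\right)\right) = -2 + 35 l + d \left(l - 13 d\right)$)
$\left(-29477 + q{\left(-189,-218 \right)}\right) \left(m{\left(74,149 \right)} + 12950\right) = \left(-29477 - \left(7632 - 189 \left(\left(-1\right) \left(-218\right) + 13 \left(-189\right)\right)\right)\right) \left(74 + 12950\right) = \left(-29477 - \left(7632 - 189 \left(218 - 2457\right)\right)\right) 13024 = \left(-29477 - \left(7632 + 423171\right)\right) 13024 = \left(-29477 - 430803\right) 13024 = \left(-460280\right) 13024 = -5994686720$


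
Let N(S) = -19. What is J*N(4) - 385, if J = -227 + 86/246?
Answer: 482327/123 ≈ 3921.4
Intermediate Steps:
J = -27878/123 (J = -227 + 86*(1/246) = -227 + 43/123 = -27878/123 ≈ -226.65)
J*N(4) - 385 = -27878/123*(-19) - 385 = 529682/123 - 385 = 482327/123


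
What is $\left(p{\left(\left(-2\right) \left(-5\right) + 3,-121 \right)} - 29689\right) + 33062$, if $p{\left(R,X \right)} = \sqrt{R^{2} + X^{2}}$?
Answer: $3373 + \sqrt{14810} \approx 3494.7$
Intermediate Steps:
$\left(p{\left(\left(-2\right) \left(-5\right) + 3,-121 \right)} - 29689\right) + 33062 = \left(\sqrt{\left(\left(-2\right) \left(-5\right) + 3\right)^{2} + \left(-121\right)^{2}} - 29689\right) + 33062 = \left(\sqrt{\left(10 + 3\right)^{2} + 14641} - 29689\right) + 33062 = \left(\sqrt{13^{2} + 14641} - 29689\right) + 33062 = \left(\sqrt{169 + 14641} - 29689\right) + 33062 = \left(\sqrt{14810} - 29689\right) + 33062 = \left(-29689 + \sqrt{14810}\right) + 33062 = 3373 + \sqrt{14810}$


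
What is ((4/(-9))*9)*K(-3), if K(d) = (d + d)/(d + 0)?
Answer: -8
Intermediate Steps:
K(d) = 2 (K(d) = (2*d)/d = 2)
((4/(-9))*9)*K(-3) = ((4/(-9))*9)*2 = ((4*(-1/9))*9)*2 = -4/9*9*2 = -4*2 = -8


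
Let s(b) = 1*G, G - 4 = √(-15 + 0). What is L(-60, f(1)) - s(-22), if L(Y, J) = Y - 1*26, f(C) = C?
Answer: -90 - I*√15 ≈ -90.0 - 3.873*I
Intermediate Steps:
G = 4 + I*√15 (G = 4 + √(-15 + 0) = 4 + √(-15) = 4 + I*√15 ≈ 4.0 + 3.873*I)
L(Y, J) = -26 + Y (L(Y, J) = Y - 26 = -26 + Y)
s(b) = 4 + I*√15 (s(b) = 1*(4 + I*√15) = 4 + I*√15)
L(-60, f(1)) - s(-22) = (-26 - 60) - (4 + I*√15) = -86 + (-4 - I*√15) = -90 - I*√15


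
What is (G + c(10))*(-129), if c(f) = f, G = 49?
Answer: -7611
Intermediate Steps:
(G + c(10))*(-129) = (49 + 10)*(-129) = 59*(-129) = -7611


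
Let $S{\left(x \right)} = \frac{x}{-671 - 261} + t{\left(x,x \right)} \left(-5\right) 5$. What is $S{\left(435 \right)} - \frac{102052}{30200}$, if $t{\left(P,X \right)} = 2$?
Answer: $- \frac{189446183}{3518300} \approx -53.846$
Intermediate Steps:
$S{\left(x \right)} = -50 - \frac{x}{932}$ ($S{\left(x \right)} = \frac{x}{-671 - 261} + 2 \left(-5\right) 5 = \frac{x}{-932} - 50 = - \frac{x}{932} - 50 = -50 - \frac{x}{932}$)
$S{\left(435 \right)} - \frac{102052}{30200} = \left(-50 - \frac{435}{932}\right) - \frac{102052}{30200} = \left(-50 - \frac{435}{932}\right) - 102052 \cdot \frac{1}{30200} = - \frac{47035}{932} - \frac{25513}{7550} = - \frac{189446183}{3518300}$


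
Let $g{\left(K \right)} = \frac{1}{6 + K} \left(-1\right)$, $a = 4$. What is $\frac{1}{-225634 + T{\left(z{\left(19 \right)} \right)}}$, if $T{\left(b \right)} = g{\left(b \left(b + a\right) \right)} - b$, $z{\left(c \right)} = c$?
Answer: $- \frac{443}{99964280} \approx -4.4316 \cdot 10^{-6}$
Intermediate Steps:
$g{\left(K \right)} = - \frac{1}{6 + K}$
$T{\left(b \right)} = - b - \frac{1}{6 + b \left(4 + b\right)}$ ($T{\left(b \right)} = - \frac{1}{6 + b \left(b + 4\right)} - b = - \frac{1}{6 + b \left(4 + b\right)} - b = - b - \frac{1}{6 + b \left(4 + b\right)}$)
$\frac{1}{-225634 + T{\left(z{\left(19 \right)} \right)}} = \frac{1}{-225634 + \frac{-1 - 19 \left(6 + 19 \left(4 + 19\right)\right)}{6 + 19 \left(4 + 19\right)}} = \frac{1}{-225634 + \frac{-1 - 19 \left(6 + 19 \cdot 23\right)}{6 + 19 \cdot 23}} = \frac{1}{-225634 + \frac{-1 - 19 \left(6 + 437\right)}{6 + 437}} = \frac{1}{-225634 + \frac{-1 - 19 \cdot 443}{443}} = \frac{1}{-225634 + \frac{-1 - 8417}{443}} = \frac{1}{-225634 + \frac{1}{443} \left(-8418\right)} = \frac{1}{-225634 - \frac{8418}{443}} = \frac{1}{- \frac{99964280}{443}} = - \frac{443}{99964280}$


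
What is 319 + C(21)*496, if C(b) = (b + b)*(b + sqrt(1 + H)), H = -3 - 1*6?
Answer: 437791 + 41664*I*sqrt(2) ≈ 4.3779e+5 + 58922.0*I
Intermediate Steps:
H = -9 (H = -3 - 6 = -9)
C(b) = 2*b*(b + 2*I*sqrt(2)) (C(b) = (b + b)*(b + sqrt(1 - 9)) = (2*b)*(b + sqrt(-8)) = (2*b)*(b + 2*I*sqrt(2)) = 2*b*(b + 2*I*sqrt(2)))
319 + C(21)*496 = 319 + (2*21*(21 + 2*I*sqrt(2)))*496 = 319 + (882 + 84*I*sqrt(2))*496 = 319 + (437472 + 41664*I*sqrt(2)) = 437791 + 41664*I*sqrt(2)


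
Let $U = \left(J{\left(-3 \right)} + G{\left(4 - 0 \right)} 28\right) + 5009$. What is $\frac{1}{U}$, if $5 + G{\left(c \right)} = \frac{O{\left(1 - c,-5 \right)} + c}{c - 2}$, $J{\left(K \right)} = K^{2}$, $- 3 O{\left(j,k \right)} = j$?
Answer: $\frac{1}{4948} \approx 0.0002021$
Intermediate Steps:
$O{\left(j,k \right)} = - \frac{j}{3}$
$G{\left(c \right)} = -5 + \frac{- \frac{1}{3} + \frac{4 c}{3}}{-2 + c}$ ($G{\left(c \right)} = -5 + \frac{- \frac{1 - c}{3} + c}{c - 2} = -5 + \frac{\left(- \frac{1}{3} + \frac{c}{3}\right) + c}{-2 + c} = -5 + \frac{- \frac{1}{3} + \frac{4 c}{3}}{-2 + c}$)
$U = 4948$ ($U = \left(\left(-3\right)^{2} + \frac{29 - 11 \left(4 - 0\right)}{3 \left(-2 + \left(4 - 0\right)\right)} 28\right) + 5009 = \left(9 + \frac{29 - 11 \left(4 + 0\right)}{3 \left(-2 + \left(4 + 0\right)\right)} 28\right) + 5009 = \left(9 + \frac{29 - 44}{3 \left(-2 + 4\right)} 28\right) + 5009 = \left(9 + \frac{29 - 44}{3 \cdot 2} \cdot 28\right) + 5009 = \left(9 + \frac{1}{3} \cdot \frac{1}{2} \left(-15\right) 28\right) + 5009 = \left(9 - 70\right) + 5009 = -61 + 5009 = 4948$)
$\frac{1}{U} = \frac{1}{4948}$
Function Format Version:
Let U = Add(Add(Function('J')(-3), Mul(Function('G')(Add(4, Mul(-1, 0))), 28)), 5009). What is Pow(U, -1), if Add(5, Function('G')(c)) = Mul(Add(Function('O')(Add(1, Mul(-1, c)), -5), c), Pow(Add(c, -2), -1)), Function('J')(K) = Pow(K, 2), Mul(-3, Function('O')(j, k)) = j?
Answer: Rational(1, 4948) ≈ 0.00020210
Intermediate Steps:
Function('O')(j, k) = Mul(Rational(-1, 3), j)
Function('G')(c) = Add(-5, Mul(Pow(Add(-2, c), -1), Add(Rational(-1, 3), Mul(Rational(4, 3), c)))) (Function('G')(c) = Add(-5, Mul(Add(Mul(Rational(-1, 3), Add(1, Mul(-1, c))), c), Pow(Add(c, -2), -1))) = Add(-5, Mul(Add(Add(Rational(-1, 3), Mul(Rational(1, 3), c)), c), Pow(Add(-2, c), -1))) = Add(-5, Mul(Add(Rational(-1, 3), Mul(Rational(4, 3), c)), Pow(Add(-2, c), -1))) = Add(-5, Mul(Pow(Add(-2, c), -1), Add(Rational(-1, 3), Mul(Rational(4, 3), c)))))
U = 4948 (U = Add(Add(Pow(-3, 2), Mul(Mul(Rational(1, 3), Pow(Add(-2, Add(4, Mul(-1, 0))), -1), Add(29, Mul(-11, Add(4, Mul(-1, 0))))), 28)), 5009) = Add(Add(9, Mul(Mul(Rational(1, 3), Pow(Add(-2, Add(4, 0)), -1), Add(29, Mul(-11, Add(4, 0)))), 28)), 5009) = Add(Add(9, Mul(Mul(Rational(1, 3), Pow(Add(-2, 4), -1), Add(29, Mul(-11, 4))), 28)), 5009) = Add(Add(9, Mul(Mul(Rational(1, 3), Pow(2, -1), Add(29, -44)), 28)), 5009) = Add(Add(9, Mul(Mul(Rational(1, 3), Rational(1, 2), -15), 28)), 5009) = Add(Add(9, Mul(Rational(-5, 2), 28)), 5009) = Add(Add(9, -70), 5009) = Add(-61, 5009) = 4948)
Pow(U, -1) = Pow(4948, -1) = Rational(1, 4948)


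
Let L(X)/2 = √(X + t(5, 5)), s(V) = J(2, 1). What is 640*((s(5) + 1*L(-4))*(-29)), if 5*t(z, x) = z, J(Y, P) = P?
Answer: -18560 - 37120*I*√3 ≈ -18560.0 - 64294.0*I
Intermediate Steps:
t(z, x) = z/5
s(V) = 1
L(X) = 2*√(1 + X) (L(X) = 2*√(X + (⅕)*5) = 2*√(X + 1) = 2*√(1 + X))
640*((s(5) + 1*L(-4))*(-29)) = 640*((1 + 1*(2*√(1 - 4)))*(-29)) = 640*((1 + 1*(2*√(-3)))*(-29)) = 640*((1 + 1*(2*(I*√3)))*(-29)) = 640*((1 + 1*(2*I*√3))*(-29)) = 640*((1 + 2*I*√3)*(-29)) = 640*(-29 - 58*I*√3) = -18560 - 37120*I*√3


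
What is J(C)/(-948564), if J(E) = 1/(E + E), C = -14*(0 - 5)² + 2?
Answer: 1/660200544 ≈ 1.5147e-9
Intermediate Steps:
C = -348 (C = -14*(-5)² + 2 = -14*25 + 2 = -350 + 2 = -348)
J(E) = 1/(2*E)
J(C)/(-948564) = ((½)/(-348))/(-948564) = ((½)*(-1/348))*(-1/948564) = -1/696*(-1/948564) = 1/660200544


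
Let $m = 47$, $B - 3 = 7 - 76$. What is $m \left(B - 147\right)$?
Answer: $-10011$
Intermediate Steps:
$B = -66$ ($B = 3 + \left(7 - 76\right) = 3 - 69 = -66$)
$m \left(B - 147\right) = 47 \left(-66 - 147\right) = 47 \left(-213\right) = -10011$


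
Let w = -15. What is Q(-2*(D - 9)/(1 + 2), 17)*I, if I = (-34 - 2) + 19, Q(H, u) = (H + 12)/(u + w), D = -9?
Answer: -204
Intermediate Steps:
Q(H, u) = (12 + H)/(-15 + u) (Q(H, u) = (H + 12)/(u - 15) = (12 + H)/(-15 + u))
I = -17 (I = -36 + 19 = -17)
Q(-2*(D - 9)/(1 + 2), 17)*I = ((12 - 2*(-9 - 9)/(1 + 2))/(-15 + 17))*(-17) = ((12 - 2/(3/(-18)))/2)*(-17) = ((12 - 2/(3*(-1/18)))/2)*(-17) = ((12 - 2/(-1/6))/2)*(-17) = ((12 - 2*(-6))/2)*(-17) = ((12 + 12)/2)*(-17) = ((1/2)*24)*(-17) = 12*(-17) = -204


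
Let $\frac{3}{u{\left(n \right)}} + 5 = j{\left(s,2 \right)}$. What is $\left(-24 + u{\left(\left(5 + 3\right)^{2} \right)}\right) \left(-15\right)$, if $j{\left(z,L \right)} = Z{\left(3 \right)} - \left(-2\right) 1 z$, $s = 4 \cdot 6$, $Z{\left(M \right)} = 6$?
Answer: $\frac{17595}{49} \approx 359.08$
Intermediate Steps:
$s = 24$
$j{\left(z,L \right)} = 6 + 2 z$ ($j{\left(z,L \right)} = 6 - \left(-2\right) 1 z = 6 - - 2 z = 6 + 2 z$)
$u{\left(n \right)} = \frac{3}{49}$ ($u{\left(n \right)} = \frac{3}{-5 + \left(6 + 2 \cdot 24\right)} = \frac{3}{-5 + \left(6 + 48\right)} = \frac{3}{-5 + 54} = \frac{3}{49}$)
$\left(-24 + u{\left(\left(5 + 3\right)^{2} \right)}\right) \left(-15\right) = \left(-24 + \frac{3}{49}\right) \left(-15\right) = \left(- \frac{1173}{49}\right) \left(-15\right) = \frac{17595}{49}$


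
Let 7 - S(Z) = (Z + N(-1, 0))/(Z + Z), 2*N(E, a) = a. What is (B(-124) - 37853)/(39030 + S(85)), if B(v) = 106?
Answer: -75494/78073 ≈ -0.96697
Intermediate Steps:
N(E, a) = a/2
S(Z) = 13/2 (S(Z) = 7 - (Z + (½)*0)/(Z + Z) = 7 - (Z + 0)/(2*Z) = 7 - Z*1/(2*Z) = 7 - 1*½ = 7 - ½ = 13/2)
(B(-124) - 37853)/(39030 + S(85)) = (106 - 37853)/(39030 + 13/2) = -37747/78073/2 = -37747*2/78073 = -75494/78073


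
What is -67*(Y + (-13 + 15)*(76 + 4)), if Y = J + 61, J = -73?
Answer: -9916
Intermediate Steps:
Y = -12 (Y = -73 + 61 = -12)
-67*(Y + (-13 + 15)*(76 + 4)) = -67*(-12 + (-13 + 15)*(76 + 4)) = -67*(-12 + 2*80) = -67*(-12 + 160) = -67*148 = -9916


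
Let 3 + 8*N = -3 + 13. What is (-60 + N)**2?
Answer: 223729/64 ≈ 3495.8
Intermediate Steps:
N = 7/8 (N = -3/8 + (-3 + 13)/8 = -3/8 + (1/8)*10 = -3/8 + 5/4 = 7/8 ≈ 0.87500)
(-60 + N)**2 = (-60 + 7/8)**2 = (-473/8)**2 = 223729/64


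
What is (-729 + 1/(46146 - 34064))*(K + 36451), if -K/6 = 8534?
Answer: 129941134081/12082 ≈ 1.0755e+7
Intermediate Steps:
K = -51204 (K = -6*8534 = -51204)
(-729 + 1/(46146 - 34064))*(K + 36451) = (-729 + 1/(46146 - 34064))*(-51204 + 36451) = (-729 + 1/12082)*(-14753) = -8807777/12082*(-14753) = 129941134081/12082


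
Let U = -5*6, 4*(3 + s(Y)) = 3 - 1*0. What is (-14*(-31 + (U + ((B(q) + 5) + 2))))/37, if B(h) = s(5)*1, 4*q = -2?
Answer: 1575/74 ≈ 21.284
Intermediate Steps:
s(Y) = -9/4 (s(Y) = -3 + (3 - 1*0)/4 = -3 + (3 + 0)/4 = -3 + (1/4)*3 = -3 + 3/4 = -9/4)
q = -1/2 (q = (1/4)*(-2) = -1/2 ≈ -0.50000)
B(h) = -9/4 (B(h) = -9/4*1 = -9/4)
U = -30
(-14*(-31 + (U + ((B(q) + 5) + 2))))/37 = (-14*(-31 + (-30 + ((-9/4 + 5) + 2))))/37 = (-14*(-31 + (-30 + (11/4 + 2))))/37 = (-14*(-31 + (-30 + 19/4)))/37 = (-14*(-31 - 101/4))/37 = (-14*(-225/4))/37 = (1/37)*(1575/2) = 1575/74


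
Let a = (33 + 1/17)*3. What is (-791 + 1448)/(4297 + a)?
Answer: 11169/74735 ≈ 0.14945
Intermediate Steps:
a = 1686/17 (a = (33 + 1/17)*3 = (562/17)*3 = 1686/17 ≈ 99.177)
(-791 + 1448)/(4297 + a) = (-791 + 1448)/(4297 + 1686/17) = 657/(74735/17) = 657*(17/74735) = 11169/74735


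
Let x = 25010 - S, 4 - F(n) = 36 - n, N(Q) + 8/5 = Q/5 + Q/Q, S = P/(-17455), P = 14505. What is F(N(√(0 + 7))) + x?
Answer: 435995022/17455 + √7/5 ≈ 24979.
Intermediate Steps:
S = -2901/3491 (S = 14505/(-17455) = 14505*(-1/17455) = -2901/3491 ≈ -0.83099)
N(Q) = -⅗ + Q/5 (N(Q) = -8/5 + (Q/5 + Q/Q) = -8/5 + (Q*(⅕) + 1) = -8/5 + (Q/5 + 1) = -8/5 + (1 + Q/5) = -⅗ + Q/5)
F(n) = -32 + n (F(n) = 4 - (36 - n) = 4 + (-36 + n) = -32 + n)
x = 87312811/3491 (x = 25010 - 1*(-2901/3491) = 25010 + 2901/3491 = 87312811/3491 ≈ 25011.)
F(N(√(0 + 7))) + x = (-32 + (-⅗ + √(0 + 7)/5)) + 87312811/3491 = (-32 + (-⅗ + √7/5)) + 87312811/3491 = (-163/5 + √7/5) + 87312811/3491 = 435995022/17455 + √7/5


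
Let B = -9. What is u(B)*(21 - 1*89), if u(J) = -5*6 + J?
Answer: 2652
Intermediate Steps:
u(J) = -30 + J
u(B)*(21 - 1*89) = (-30 - 9)*(21 - 1*89) = -39*(21 - 89) = -39*(-68) = 2652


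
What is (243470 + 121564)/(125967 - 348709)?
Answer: -182517/111371 ≈ -1.6388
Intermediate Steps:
(243470 + 121564)/(125967 - 348709) = 365034/(-222742) = 365034*(-1/222742) = -182517/111371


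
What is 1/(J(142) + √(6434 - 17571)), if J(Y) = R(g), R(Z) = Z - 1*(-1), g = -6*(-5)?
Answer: 31/12098 - I*√11137/12098 ≈ 0.0025624 - 0.0087231*I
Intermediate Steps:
g = 30
R(Z) = 1 + Z (R(Z) = Z + 1 = 1 + Z)
J(Y) = 31 (J(Y) = 1 + 30 = 31)
1/(J(142) + √(6434 - 17571)) = 1/(31 + √(6434 - 17571)) = 1/(31 + √(-11137)) = 1/(31 + I*√11137)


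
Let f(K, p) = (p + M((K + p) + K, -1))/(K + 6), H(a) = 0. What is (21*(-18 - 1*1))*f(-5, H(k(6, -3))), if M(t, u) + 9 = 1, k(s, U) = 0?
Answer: 3192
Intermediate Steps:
M(t, u) = -8 (M(t, u) = -9 + 1 = -8)
f(K, p) = (-8 + p)/(6 + K) (f(K, p) = (p - 8)/(K + 6) = (-8 + p)/(6 + K))
(21*(-18 - 1*1))*f(-5, H(k(6, -3))) = (21*(-18 - 1*1))*((-8 + 0)/(6 - 5)) = (21*(-18 - 1))*(-8/1) = (21*(-19))*(1*(-8)) = -399*(-8) = 3192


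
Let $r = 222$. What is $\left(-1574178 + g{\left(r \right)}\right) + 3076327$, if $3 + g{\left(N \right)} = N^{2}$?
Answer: $1551430$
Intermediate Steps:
$g{\left(N \right)} = -3 + N^{2}$
$\left(-1574178 + g{\left(r \right)}\right) + 3076327 = \left(-1574178 - \left(3 - 222^{2}\right)\right) + 3076327 = \left(-1574178 + \left(-3 + 49284\right)\right) + 3076327 = \left(-1574178 + 49281\right) + 3076327 = -1524897 + 3076327 = 1551430$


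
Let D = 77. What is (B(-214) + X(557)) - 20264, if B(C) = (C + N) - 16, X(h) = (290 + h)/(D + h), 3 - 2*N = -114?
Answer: -6477630/317 ≈ -20434.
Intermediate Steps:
N = 117/2 (N = 3/2 - 1/2*(-114) = 3/2 + 57 = 117/2 ≈ 58.500)
X(h) = (290 + h)/(77 + h)
B(C) = 85/2 + C (B(C) = (C + 117/2) - 16 = (117/2 + C) - 16 = 85/2 + C)
(B(-214) + X(557)) - 20264 = ((85/2 - 214) + (290 + 557)/(77 + 557)) - 20264 = (-343/2 + 847/634) - 20264 = -53942/317 - 20264 = -6477630/317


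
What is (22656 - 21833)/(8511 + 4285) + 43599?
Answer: 557893627/12796 ≈ 43599.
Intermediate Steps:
(22656 - 21833)/(8511 + 4285) + 43599 = 823/12796 + 43599 = 557893627/12796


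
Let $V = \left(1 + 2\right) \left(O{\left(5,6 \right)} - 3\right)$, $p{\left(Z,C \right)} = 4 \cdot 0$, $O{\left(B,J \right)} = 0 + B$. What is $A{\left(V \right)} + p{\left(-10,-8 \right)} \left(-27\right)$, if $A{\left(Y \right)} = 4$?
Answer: $4$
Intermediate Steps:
$O{\left(B,J \right)} = B$
$p{\left(Z,C \right)} = 0$
$V = 6$ ($V = \left(1 + 2\right) \left(5 - 3\right) = 3 \cdot 2 = 6$)
$A{\left(V \right)} + p{\left(-10,-8 \right)} \left(-27\right) = 4 + 0 \left(-27\right) = 4 + 0 = 4$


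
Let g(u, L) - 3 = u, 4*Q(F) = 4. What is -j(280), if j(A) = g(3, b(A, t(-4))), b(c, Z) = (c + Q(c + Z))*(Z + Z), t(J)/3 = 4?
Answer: -6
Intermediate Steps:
Q(F) = 1 (Q(F) = (¼)*4 = 1)
t(J) = 12 (t(J) = 3*4 = 12)
b(c, Z) = 2*Z*(1 + c) (b(c, Z) = (c + 1)*(Z + Z) = (1 + c)*(2*Z) = 2*Z*(1 + c))
g(u, L) = 3 + u
j(A) = 6 (j(A) = 3 + 3 = 6)
-j(280) = -1*6 = -6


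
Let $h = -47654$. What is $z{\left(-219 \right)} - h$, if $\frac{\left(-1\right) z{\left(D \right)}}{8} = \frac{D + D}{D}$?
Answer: $47638$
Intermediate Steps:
$z{\left(D \right)} = -16$ ($z{\left(D \right)} = - 8 \frac{D + D}{D} = - 8 \frac{2 D}{D} = \left(-8\right) 2 = -16$)
$z{\left(-219 \right)} - h = -16 - -47654 = -16 + 47654 = 47638$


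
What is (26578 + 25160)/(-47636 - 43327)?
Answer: -17246/30321 ≈ -0.56878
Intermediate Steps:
(26578 + 25160)/(-47636 - 43327) = 51738/(-90963) = 51738*(-1/90963) = -17246/30321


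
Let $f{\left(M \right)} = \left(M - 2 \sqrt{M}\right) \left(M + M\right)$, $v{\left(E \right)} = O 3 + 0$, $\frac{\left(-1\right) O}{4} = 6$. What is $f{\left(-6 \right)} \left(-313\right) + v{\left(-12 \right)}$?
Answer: $-22608 - 7512 i \sqrt{6} \approx -22608.0 - 18401.0 i$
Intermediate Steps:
$O = -24$ ($O = \left(-4\right) 6 = -24$)
$v{\left(E \right)} = -72$ ($v{\left(E \right)} = \left(-24\right) 3 + 0 = -72 + 0 = -72$)
$f{\left(M \right)} = 2 M \left(M - 2 \sqrt{M}\right)$ ($f{\left(M \right)} = \left(M - 2 \sqrt{M}\right) 2 M = 2 M \left(M - 2 \sqrt{M}\right)$)
$f{\left(-6 \right)} \left(-313\right) + v{\left(-12 \right)} = \left(- 4 \left(-6\right)^{\frac{3}{2}} + 2 \left(-6\right)^{2}\right) \left(-313\right) - 72 = \left(- 4 \left(- 6 i \sqrt{6}\right) + 2 \cdot 36\right) \left(-313\right) - 72 = \left(24 i \sqrt{6} + 72\right) \left(-313\right) - 72 = \left(72 + 24 i \sqrt{6}\right) \left(-313\right) - 72 = \left(-22536 - 7512 i \sqrt{6}\right) - 72 = -22608 - 7512 i \sqrt{6}$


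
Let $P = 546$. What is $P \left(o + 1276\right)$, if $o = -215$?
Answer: $579306$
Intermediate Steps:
$P \left(o + 1276\right) = 546 \left(-215 + 1276\right) = 546 \cdot 1061 = 579306$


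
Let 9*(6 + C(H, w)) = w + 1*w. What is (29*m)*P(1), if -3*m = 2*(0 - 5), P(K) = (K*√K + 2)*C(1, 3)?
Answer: -4640/3 ≈ -1546.7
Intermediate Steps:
C(H, w) = -6 + 2*w/9 (C(H, w) = -6 + (w + 1*w)/9 = -6 + (w + w)/9 = -6 + (2*w)/9 = -6 + 2*w/9)
P(K) = -32/3 - 16*K^(3/2)/3 (P(K) = (K*√K + 2)*(-6 + (2/9)*3) = (K^(3/2) + 2)*(-6 + ⅔) = (2 + K^(3/2))*(-16/3) = -32/3 - 16*K^(3/2)/3)
m = 10/3 (m = -2*(0 - 5)/3 = -2*(-5)/3 = -⅓*(-10) = 10/3 ≈ 3.3333)
(29*m)*P(1) = (29*(10/3))*(-32/3 - 16*1^(3/2)/3) = 290*(-32/3 - 16/3*1)/3 = 290*(-32/3 - 16/3)/3 = (290/3)*(-16) = -4640/3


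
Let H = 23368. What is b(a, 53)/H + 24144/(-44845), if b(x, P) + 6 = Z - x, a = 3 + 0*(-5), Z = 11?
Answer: -282053651/523968980 ≈ -0.53830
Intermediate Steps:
a = 3 (a = 3 + 0 = 3)
b(x, P) = 5 - x (b(x, P) = -6 + (11 - x) = 5 - x)
b(a, 53)/H + 24144/(-44845) = (5 - 1*3)/23368 + 24144/(-44845) = (5 - 3)*(1/23368) + 24144*(-1/44845) = 2*(1/23368) - 24144/44845 = 1/11684 - 24144/44845 = -282053651/523968980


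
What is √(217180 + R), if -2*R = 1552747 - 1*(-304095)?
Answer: I*√711241 ≈ 843.35*I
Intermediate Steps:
R = -928421 (R = -(1552747 - 1*(-304095))/2 = -(1552747 + 304095)/2 = -½*1856842 = -928421)
√(217180 + R) = √(217180 - 928421) = √(-711241) = I*√711241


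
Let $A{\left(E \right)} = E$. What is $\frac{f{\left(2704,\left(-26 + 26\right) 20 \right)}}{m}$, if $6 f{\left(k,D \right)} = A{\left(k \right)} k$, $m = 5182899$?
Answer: $\frac{3655808}{15548697} \approx 0.23512$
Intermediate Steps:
$f{\left(k,D \right)} = \frac{k^{2}}{6}$ ($f{\left(k,D \right)} = \frac{k k}{6} = \frac{k^{2}}{6}$)
$\frac{f{\left(2704,\left(-26 + 26\right) 20 \right)}}{m} = \frac{\frac{1}{6} \cdot 2704^{2}}{5182899} = \frac{1}{6} \cdot 7311616 \cdot \frac{1}{5182899} = \frac{3655808}{3} \cdot \frac{1}{5182899} = \frac{3655808}{15548697}$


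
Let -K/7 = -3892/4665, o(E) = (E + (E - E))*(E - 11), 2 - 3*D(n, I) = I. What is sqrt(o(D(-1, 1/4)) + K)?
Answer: I*sqrt(82279715)/18660 ≈ 0.48611*I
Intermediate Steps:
D(n, I) = 2/3 - I/3
o(E) = E*(-11 + E) (o(E) = (E + 0)*(-11 + E) = E*(-11 + E))
K = 27244/4665 (K = -(-27244)/4665 = -7*(-3892/4665) = 27244/4665 ≈ 5.8401)
sqrt(o(D(-1, 1/4)) + K) = sqrt((2/3 - 1/3/4)*(-11 + (2/3 - 1/3/4)) + 27244/4665) = sqrt((2/3 - 1/3*1/4)*(-11 + (2/3 - 1/3*1/4)) + 27244/4665) = sqrt((2/3 - 1/12)*(-11 + (2/3 - 1/12)) + 27244/4665) = sqrt(7*(-11 + 7/12)/12 + 27244/4665) = sqrt((7/12)*(-125/12) + 27244/4665) = sqrt(-875/144 + 27244/4665) = sqrt(-52913/223920) = I*sqrt(82279715)/18660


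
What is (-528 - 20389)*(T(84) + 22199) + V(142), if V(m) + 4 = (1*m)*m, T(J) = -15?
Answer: -464002568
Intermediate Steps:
V(m) = -4 + m² (V(m) = -4 + (1*m)*m = -4 + m*m = -4 + m²)
(-528 - 20389)*(T(84) + 22199) + V(142) = (-528 - 20389)*(-15 + 22199) + (-4 + 142²) = -20917*22184 + (-4 + 20164) = -464022728 + 20160 = -464002568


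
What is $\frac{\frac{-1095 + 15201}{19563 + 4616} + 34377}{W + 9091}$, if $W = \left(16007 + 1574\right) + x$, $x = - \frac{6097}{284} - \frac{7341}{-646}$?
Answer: $\frac{25416356136716}{19711921650035} \approx 1.2894$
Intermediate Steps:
$x = - \frac{926909}{91732}$ ($x = \left(-6097\right) \frac{1}{284} - - \frac{7341}{646} = - \frac{6097}{284} + \frac{7341}{646} = - \frac{926909}{91732} \approx -10.105$)
$W = \frac{1611813383}{91732}$ ($W = \left(16007 + 1574\right) - \frac{926909}{91732} = 17581 - \frac{926909}{91732} = \frac{1611813383}{91732} \approx 17571.0$)
$\frac{\frac{-1095 + 15201}{19563 + 4616} + 34377}{W + 9091} = \frac{\frac{-1095 + 15201}{19563 + 4616} + 34377}{\frac{1611813383}{91732} + 9091} = \frac{\frac{14106}{24179} + 34377}{\frac{2445748995}{91732}} = \left(14106 \cdot \frac{1}{24179} + 34377\right) \frac{91732}{2445748995} = \left(\frac{14106}{24179} + 34377\right) \frac{91732}{2445748995} = \frac{831215589}{24179} \cdot \frac{91732}{2445748995} = \frac{25416356136716}{19711921650035}$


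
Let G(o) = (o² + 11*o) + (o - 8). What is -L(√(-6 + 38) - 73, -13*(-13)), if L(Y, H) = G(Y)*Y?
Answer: 331109 - 57036*√2 ≈ 2.5045e+5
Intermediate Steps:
G(o) = -8 + o² + 12*o (G(o) = (o² + 11*o) + (-8 + o) = -8 + o² + 12*o)
L(Y, H) = Y*(-8 + Y² + 12*Y) (L(Y, H) = (-8 + Y² + 12*Y)*Y = Y*(-8 + Y² + 12*Y))
-L(√(-6 + 38) - 73, -13*(-13)) = -(√(-6 + 38) - 73)*(-8 + (√(-6 + 38) - 73)² + 12*(√(-6 + 38) - 73)) = -(√32 - 73)*(-8 + (√32 - 73)² + 12*(√32 - 73)) = -(4*√2 - 73)*(-8 + (4*√2 - 73)² + 12*(4*√2 - 73)) = -(-73 + 4*√2)*(-8 + (-73 + 4*√2)² + 12*(-73 + 4*√2)) = -(-73 + 4*√2)*(-8 + (-73 + 4*√2)² + (-876 + 48*√2)) = -(-73 + 4*√2)*(-884 + (-73 + 4*√2)² + 48*√2)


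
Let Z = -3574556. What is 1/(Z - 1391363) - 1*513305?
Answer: -2549031052296/4965919 ≈ -5.1331e+5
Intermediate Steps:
1/(Z - 1391363) - 1*513305 = 1/(-3574556 - 1391363) - 1*513305 = 1/(-4965919) - 513305 = -1/4965919 - 513305 = -2549031052296/4965919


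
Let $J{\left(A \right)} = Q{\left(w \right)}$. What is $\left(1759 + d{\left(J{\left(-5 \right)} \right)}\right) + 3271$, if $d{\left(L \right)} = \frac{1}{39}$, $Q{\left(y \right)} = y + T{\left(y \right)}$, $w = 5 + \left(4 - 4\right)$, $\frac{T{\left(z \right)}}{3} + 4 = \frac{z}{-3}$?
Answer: $\frac{196171}{39} \approx 5030.0$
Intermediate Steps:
$T{\left(z \right)} = -12 - z$ ($T{\left(z \right)} = -12 + 3 \frac{z}{-3} = -12 + 3 z \left(- \frac{1}{3}\right) = -12 + 3 \left(- \frac{z}{3}\right) = -12 - z$)
$w = 5$ ($w = 5 + 0 = 5$)
$Q{\left(y \right)} = -12$ ($Q{\left(y \right)} = y - \left(12 + y\right) = -12$)
$J{\left(A \right)} = -12$
$d{\left(L \right)} = \frac{1}{39}$
$\left(1759 + d{\left(J{\left(-5 \right)} \right)}\right) + 3271 = \left(1759 + \frac{1}{39}\right) + 3271 = \frac{68602}{39} + 3271 = \frac{196171}{39}$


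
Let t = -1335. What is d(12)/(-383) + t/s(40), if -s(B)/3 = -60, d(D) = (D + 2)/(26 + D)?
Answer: -647737/87324 ≈ -7.4176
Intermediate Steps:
d(D) = (2 + D)/(26 + D)
s(B) = 180 (s(B) = -3*(-60) = 180)
d(12)/(-383) + t/s(40) = ((2 + 12)/(26 + 12))/(-383) - 1335/180 = (14/38)*(-1/383) - 1335*1/180 = ((1/38)*14)*(-1/383) - 89/12 = (7/19)*(-1/383) - 89/12 = -7/7277 - 89/12 = -647737/87324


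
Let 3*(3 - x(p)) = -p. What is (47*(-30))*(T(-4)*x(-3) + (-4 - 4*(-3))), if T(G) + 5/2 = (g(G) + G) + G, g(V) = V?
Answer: 29610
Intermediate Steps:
x(p) = 3 + p/3 (x(p) = 3 - (-1)*p/3 = 3 + p/3)
T(G) = -5/2 + 3*G (T(G) = -5/2 + ((G + G) + G) = -5/2 + (2*G + G) = -5/2 + 3*G)
(47*(-30))*(T(-4)*x(-3) + (-4 - 4*(-3))) = (47*(-30))*((-5/2 + 3*(-4))*(3 + (⅓)*(-3)) + (-4 - 4*(-3))) = -1410*((-5/2 - 12)*(3 - 1) + (-4 + 12)) = -1410*(-29/2*2 + 8) = -1410*(-29 + 8) = -1410*(-21) = 29610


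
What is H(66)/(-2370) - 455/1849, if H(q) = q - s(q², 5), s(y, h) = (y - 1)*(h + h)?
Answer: 39661783/2191065 ≈ 18.102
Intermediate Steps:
s(y, h) = 2*h*(-1 + y) (s(y, h) = (-1 + y)*(2*h) = 2*h*(-1 + y))
H(q) = 10 + q - 10*q² (H(q) = q - 2*5*(-1 + q²) = q - (-10 + 10*q²) = q + (10 - 10*q²) = 10 + q - 10*q²)
H(66)/(-2370) - 455/1849 = (10 + 66 - 10*66²)/(-2370) - 455/1849 = (10 + 66 - 10*4356)*(-1/2370) - 455*1/1849 = (10 + 66 - 43560)*(-1/2370) - 455/1849 = -43484*(-1/2370) - 455/1849 = 21742/1185 - 455/1849 = 39661783/2191065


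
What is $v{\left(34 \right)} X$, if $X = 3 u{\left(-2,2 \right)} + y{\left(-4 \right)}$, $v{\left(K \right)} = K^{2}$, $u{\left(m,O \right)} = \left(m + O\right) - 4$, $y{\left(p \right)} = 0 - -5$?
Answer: $-8092$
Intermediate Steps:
$y{\left(p \right)} = 5$ ($y{\left(p \right)} = 0 + 5 = 5$)
$u{\left(m,O \right)} = -4 + O + m$ ($u{\left(m,O \right)} = \left(O + m\right) - 4 = -4 + O + m$)
$X = -7$ ($X = 3 \left(-4 + 2 - 2\right) + 5 = 3 \left(-4\right) + 5 = -12 + 5 = -7$)
$v{\left(34 \right)} X = 34^{2} \left(-7\right) = 1156 \left(-7\right) = -8092$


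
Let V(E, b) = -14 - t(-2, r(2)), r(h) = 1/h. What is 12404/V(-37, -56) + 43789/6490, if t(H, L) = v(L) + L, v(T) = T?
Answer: -3193805/3894 ≈ -820.19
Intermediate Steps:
r(h) = 1/h
t(H, L) = 2*L (t(H, L) = L + L = 2*L)
V(E, b) = -15 (V(E, b) = -14 - 2/2 = -14 - 1*1 = -14 - 1 = -15)
12404/V(-37, -56) + 43789/6490 = 12404/(-15) + 43789/6490 = 12404*(-1/15) + 43789*(1/6490) = -12404/15 + 43789/6490 = -3193805/3894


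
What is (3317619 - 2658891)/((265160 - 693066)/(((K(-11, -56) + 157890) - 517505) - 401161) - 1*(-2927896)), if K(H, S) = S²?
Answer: 83179780320/369715258891 ≈ 0.22498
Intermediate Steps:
(3317619 - 2658891)/((265160 - 693066)/(((K(-11, -56) + 157890) - 517505) - 401161) - 1*(-2927896)) = (3317619 - 2658891)/((265160 - 693066)/((((-56)² + 157890) - 517505) - 401161) - 1*(-2927896)) = 658728/(-427906/(((3136 + 157890) - 517505) - 401161) + 2927896) = 658728/(-427906/((161026 - 517505) - 401161) + 2927896) = 658728/(-427906/(-356479 - 401161) + 2927896) = 658728/(-427906/(-757640) + 2927896) = 658728/(-427906*(-1/757640) + 2927896) = 658728/(213953/378820 + 2927896) = 658728/(1109145776673/378820) = 658728*(378820/1109145776673) = 83179780320/369715258891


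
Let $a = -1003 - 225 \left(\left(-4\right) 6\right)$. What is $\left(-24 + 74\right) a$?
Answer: $219850$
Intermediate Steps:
$a = 4397$ ($a = -1003 - -5400 = -1003 + 5400 = 4397$)
$\left(-24 + 74\right) a = \left(-24 + 74\right) 4397 = 50 \cdot 4397 = 219850$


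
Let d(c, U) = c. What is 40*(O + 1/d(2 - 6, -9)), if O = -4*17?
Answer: -2730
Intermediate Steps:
O = -68
40*(O + 1/d(2 - 6, -9)) = 40*(-68 + 1/(2 - 6)) = 40*(-68 + 1/(-4)) = 40*(-68 - ¼) = 40*(-273/4) = -2730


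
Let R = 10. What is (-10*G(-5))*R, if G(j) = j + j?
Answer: 1000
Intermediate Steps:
G(j) = 2*j
(-10*G(-5))*R = -20*(-5)*10 = -10*(-10)*10 = 100*10 = 1000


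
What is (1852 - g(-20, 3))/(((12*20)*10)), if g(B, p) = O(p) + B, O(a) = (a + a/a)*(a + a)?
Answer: 77/100 ≈ 0.77000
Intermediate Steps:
O(a) = 2*a*(1 + a) (O(a) = (a + 1)*(2*a) = (1 + a)*(2*a) = 2*a*(1 + a))
g(B, p) = B + 2*p*(1 + p) (g(B, p) = 2*p*(1 + p) + B = B + 2*p*(1 + p))
(1852 - g(-20, 3))/(((12*20)*10)) = (1852 - (-20 + 2*3*(1 + 3)))/(((12*20)*10)) = (1852 - (-20 + 2*3*4))/((240*10)) = (1852 - (-20 + 24))/2400 = (1852 - 1*4)*(1/2400) = (1852 - 4)*(1/2400) = 1848*(1/2400) = 77/100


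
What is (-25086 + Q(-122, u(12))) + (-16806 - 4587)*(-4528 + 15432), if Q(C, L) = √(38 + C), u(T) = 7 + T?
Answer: -233294358 + 2*I*√21 ≈ -2.3329e+8 + 9.1651*I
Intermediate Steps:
(-25086 + Q(-122, u(12))) + (-16806 - 4587)*(-4528 + 15432) = (-25086 + √(38 - 122)) + (-16806 - 4587)*(-4528 + 15432) = (-25086 + √(-84)) - 21393*10904 = (-25086 + 2*I*√21) - 233269272 = -233294358 + 2*I*√21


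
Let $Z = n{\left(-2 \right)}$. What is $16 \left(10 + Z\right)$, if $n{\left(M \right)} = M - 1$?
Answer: $112$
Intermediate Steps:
$n{\left(M \right)} = -1 + M$
$Z = -3$ ($Z = -1 - 2 = -3$)
$16 \left(10 + Z\right) = 16 \left(10 - 3\right) = 16 \cdot 7 = 112$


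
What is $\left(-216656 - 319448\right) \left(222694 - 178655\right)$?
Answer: $-23609484056$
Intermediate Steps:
$\left(-216656 - 319448\right) \left(222694 - 178655\right) = \left(-536104\right) 44039 = -23609484056$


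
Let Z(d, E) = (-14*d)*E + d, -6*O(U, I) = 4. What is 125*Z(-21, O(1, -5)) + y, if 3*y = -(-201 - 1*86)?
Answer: -81088/3 ≈ -27029.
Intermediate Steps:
O(U, I) = -⅔ (O(U, I) = -⅙*4 = -⅔)
Z(d, E) = d - 14*E*d (Z(d, E) = -14*E*d + d = d - 14*E*d)
y = 287/3 (y = (-(-201 - 1*86))/3 = (-(-201 - 86))/3 = (-1*(-287))/3 = (⅓)*287 = 287/3 ≈ 95.667)
125*Z(-21, O(1, -5)) + y = 125*(-21*(1 - 14*(-⅔))) + 287/3 = 125*(-21*(1 + 28/3)) + 287/3 = 125*(-21*31/3) + 287/3 = 125*(-217) + 287/3 = -27125 + 287/3 = -81088/3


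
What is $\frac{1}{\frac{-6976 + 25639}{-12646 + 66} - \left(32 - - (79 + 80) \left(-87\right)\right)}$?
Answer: $\frac{12580}{173597917} \approx 7.2466 \cdot 10^{-5}$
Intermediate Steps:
$\frac{1}{\frac{-6976 + 25639}{-12646 + 66} - \left(32 - - (79 + 80) \left(-87\right)\right)} = \frac{1}{\frac{18663}{-12580} - \left(32 - \left(-1\right) 159 \left(-87\right)\right)} = \frac{1}{18663 \left(- \frac{1}{12580}\right) - -13801} = \frac{1}{- \frac{18663}{12580} + \left(-32 + 13833\right)} = \frac{1}{- \frac{18663}{12580} + 13801} = \frac{1}{\frac{173597917}{12580}} = \frac{12580}{173597917}$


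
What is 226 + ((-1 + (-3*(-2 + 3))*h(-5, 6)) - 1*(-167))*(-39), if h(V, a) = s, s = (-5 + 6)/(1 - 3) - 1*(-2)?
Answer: -12145/2 ≈ -6072.5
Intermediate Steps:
s = 3/2 (s = 1/(-2) + 2 = 1*(-1/2) + 2 = -1/2 + 2 = 3/2 ≈ 1.5000)
h(V, a) = 3/2
226 + ((-1 + (-3*(-2 + 3))*h(-5, 6)) - 1*(-167))*(-39) = 226 + ((-1 - 3*(-2 + 3)*(3/2)) - 1*(-167))*(-39) = 226 + ((-1 - 3*1*(3/2)) + 167)*(-39) = 226 + ((-1 - 3*3/2) + 167)*(-39) = 226 + ((-1 - 9/2) + 167)*(-39) = 226 + (-11/2 + 167)*(-39) = 226 + (323/2)*(-39) = 226 - 12597/2 = -12145/2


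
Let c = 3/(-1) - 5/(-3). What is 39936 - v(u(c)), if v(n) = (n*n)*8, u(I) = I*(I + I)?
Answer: 3226624/81 ≈ 39835.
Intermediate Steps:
c = -4/3 (c = 3*(-1) - 5*(-⅓) = -3 + 5/3 = -4/3 ≈ -1.3333)
u(I) = 2*I² (u(I) = I*(2*I) = 2*I²)
v(n) = 8*n² (v(n) = n²*8 = 8*n²)
39936 - v(u(c)) = 39936 - 8*(2*(-4/3)²)² = 39936 - 8*(2*(16/9))² = 39936 - 8*(32/9)² = 39936 - 8*1024/81 = 39936 - 1*8192/81 = 39936 - 8192/81 = 3226624/81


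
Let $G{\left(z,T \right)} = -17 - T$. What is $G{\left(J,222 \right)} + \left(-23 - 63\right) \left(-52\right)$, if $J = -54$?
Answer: $4233$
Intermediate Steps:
$G{\left(J,222 \right)} + \left(-23 - 63\right) \left(-52\right) = \left(-17 - 222\right) + \left(-23 - 63\right) \left(-52\right) = \left(-17 - 222\right) - -4472 = -239 + 4472 = 4233$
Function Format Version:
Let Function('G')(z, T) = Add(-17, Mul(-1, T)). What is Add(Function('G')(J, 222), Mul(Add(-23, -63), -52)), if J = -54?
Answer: 4233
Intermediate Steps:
Add(Function('G')(J, 222), Mul(Add(-23, -63), -52)) = Add(Add(-17, Mul(-1, 222)), Mul(Add(-23, -63), -52)) = Add(Add(-17, -222), Mul(-86, -52)) = Add(-239, 4472) = 4233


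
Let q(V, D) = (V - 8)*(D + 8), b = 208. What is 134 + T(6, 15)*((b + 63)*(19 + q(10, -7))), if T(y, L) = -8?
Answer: -45394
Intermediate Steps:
q(V, D) = (-8 + V)*(8 + D)
134 + T(6, 15)*((b + 63)*(19 + q(10, -7))) = 134 - 8*(208 + 63)*(19 + (-64 - 8*(-7) + 8*10 - 7*10)) = 134 - 2168*(19 + (-64 + 56 + 80 - 70)) = 134 - 2168*(19 + 2) = 134 - 2168*21 = 134 - 8*5691 = 134 - 45528 = -45394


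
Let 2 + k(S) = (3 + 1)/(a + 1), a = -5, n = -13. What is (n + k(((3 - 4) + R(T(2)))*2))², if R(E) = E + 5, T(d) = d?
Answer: 256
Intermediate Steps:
R(E) = 5 + E
k(S) = -3 (k(S) = -2 + (3 + 1)/(-5 + 1) = -2 + 4/(-4) = -2 + 4*(-¼) = -2 - 1 = -3)
(n + k(((3 - 4) + R(T(2)))*2))² = (-13 - 3)² = (-16)² = 256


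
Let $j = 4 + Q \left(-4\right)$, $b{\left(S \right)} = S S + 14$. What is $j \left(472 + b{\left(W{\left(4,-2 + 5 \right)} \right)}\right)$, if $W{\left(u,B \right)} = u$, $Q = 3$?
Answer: $-4016$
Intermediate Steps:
$b{\left(S \right)} = 14 + S^{2}$ ($b{\left(S \right)} = S^{2} + 14 = 14 + S^{2}$)
$j = -8$ ($j = 4 + 3 \left(-4\right) = 4 - 12 = -8$)
$j \left(472 + b{\left(W{\left(4,-2 + 5 \right)} \right)}\right) = - 8 \left(472 + \left(14 + 4^{2}\right)\right) = - 8 \left(472 + \left(14 + 16\right)\right) = - 8 \left(472 + 30\right) = \left(-8\right) 502 = -4016$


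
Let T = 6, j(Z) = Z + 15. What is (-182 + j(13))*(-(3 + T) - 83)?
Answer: 14168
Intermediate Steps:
j(Z) = 15 + Z
(-182 + j(13))*(-(3 + T) - 83) = (-182 + (15 + 13))*(-(3 + 6) - 83) = (-182 + 28)*(-1*9 - 83) = -154*(-9 - 83) = -154*(-92) = 14168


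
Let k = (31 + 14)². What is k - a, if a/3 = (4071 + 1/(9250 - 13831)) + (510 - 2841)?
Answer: -4878764/1527 ≈ -3195.0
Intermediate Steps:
k = 2025 (k = 45² = 2025)
a = 7970939/1527 (a = 3*((4071 + 1/(9250 - 13831)) + (510 - 2841)) = 3*((4071 + 1/(-4581)) - 2331) = 3*((4071 - 1/4581) - 2331) = 3*(18649250/4581 - 2331) = 3*(7970939/4581) = 7970939/1527 ≈ 5220.0)
k - a = 2025 - 1*7970939/1527 = 2025 - 7970939/1527 = -4878764/1527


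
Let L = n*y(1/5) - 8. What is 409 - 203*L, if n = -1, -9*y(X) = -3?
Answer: 6302/3 ≈ 2100.7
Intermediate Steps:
y(X) = ⅓ (y(X) = -⅑*(-3) = ⅓)
L = -25/3 (L = -1*⅓ - 8 = -⅓ - 8 = -25/3 ≈ -8.3333)
409 - 203*L = 409 - 203*(-25/3) = 409 + 5075/3 = 6302/3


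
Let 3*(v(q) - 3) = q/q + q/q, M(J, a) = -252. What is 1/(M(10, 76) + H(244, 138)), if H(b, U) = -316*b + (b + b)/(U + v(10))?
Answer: -425/32874836 ≈ -1.2928e-5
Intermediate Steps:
v(q) = 11/3 (v(q) = 3 + (q/q + q/q)/3 = 3 + (1 + 1)/3 = 3 + (⅓)*2 = 3 + ⅔ = 11/3)
H(b, U) = -316*b + 2*b/(11/3 + U) (H(b, U) = -316*b + (b + b)/(U + 11/3) = -316*b + (2*b)/(11/3 + U) = -316*b + 2*b/(11/3 + U))
1/(M(10, 76) + H(244, 138)) = 1/(-252 - 2*244*(1735 + 474*138)/(11 + 3*138)) = 1/(-252 - 2*244*(1735 + 65412)/(11 + 414)) = 1/(-252 - 2*244*67147/425) = 1/(-252 - 2*244*1/425*67147) = 1/(-252 - 32767736/425) = 1/(-32874836/425) = -425/32874836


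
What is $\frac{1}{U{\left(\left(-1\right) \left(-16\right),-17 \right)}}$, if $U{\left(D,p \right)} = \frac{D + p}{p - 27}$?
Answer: $44$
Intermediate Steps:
$U{\left(D,p \right)} = \frac{D + p}{-27 + p}$
$\frac{1}{U{\left(\left(-1\right) \left(-16\right),-17 \right)}} = \frac{1}{\frac{1}{-27 - 17} \left(\left(-1\right) \left(-16\right) - 17\right)} = \frac{1}{\frac{1}{-44} \left(16 - 17\right)} = \frac{1}{\left(- \frac{1}{44}\right) \left(-1\right)} = \frac{1}{\frac{1}{44}} = 44$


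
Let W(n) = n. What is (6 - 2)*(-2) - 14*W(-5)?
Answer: 62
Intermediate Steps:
(6 - 2)*(-2) - 14*W(-5) = (6 - 2)*(-2) - 14*(-5) = 4*(-2) + 70 = -8 + 70 = 62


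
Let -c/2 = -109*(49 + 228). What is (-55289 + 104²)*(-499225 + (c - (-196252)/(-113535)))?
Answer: 2215813062089341/113535 ≈ 1.9517e+10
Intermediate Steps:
c = 60386 (c = -(-218)*(49 + 228) = -(-218)*277 = -2*(-30193) = 60386)
(-55289 + 104²)*(-499225 + (c - (-196252)/(-113535))) = (-55289 + 104²)*(-499225 + (60386 - (-196252)/(-113535))) = (-55289 + 10816)*(-499225 + (60386 - (-196252)*(-1)/113535)) = -44473*(-499225 + (60386 - 1*196252/113535)) = -44473*(-499225 + (60386 - 196252/113535)) = -44473*(-499225 + 6855728258/113535) = -44473*(-49823782117/113535) = 2215813062089341/113535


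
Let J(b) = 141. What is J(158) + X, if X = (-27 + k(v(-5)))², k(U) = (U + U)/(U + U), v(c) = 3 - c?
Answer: 817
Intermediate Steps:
k(U) = 1 (k(U) = (2*U)/((2*U)) = (2*U)*(1/(2*U)) = 1)
X = 676 (X = (-27 + 1)² = (-26)² = 676)
J(158) + X = 141 + 676 = 817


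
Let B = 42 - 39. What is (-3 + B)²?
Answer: 0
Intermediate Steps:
B = 3
(-3 + B)² = (-3 + 3)² = 0² = 0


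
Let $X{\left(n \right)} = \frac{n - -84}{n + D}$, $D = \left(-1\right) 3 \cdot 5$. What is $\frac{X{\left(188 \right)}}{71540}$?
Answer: $\frac{68}{3094105} \approx 2.1977 \cdot 10^{-5}$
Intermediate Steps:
$D = -15$ ($D = \left(-3\right) 5 = -15$)
$X{\left(n \right)} = \frac{84 + n}{-15 + n}$ ($X{\left(n \right)} = \frac{n - -84}{n - 15} = \frac{n + 84}{-15 + n} = \frac{84 + n}{-15 + n}$)
$\frac{X{\left(188 \right)}}{71540} = \frac{\frac{1}{-15 + 188} \left(84 + 188\right)}{71540} = \frac{1}{173} \cdot 272 \cdot \frac{1}{71540} = \frac{272}{173} \cdot \frac{1}{71540} = \frac{68}{3094105}$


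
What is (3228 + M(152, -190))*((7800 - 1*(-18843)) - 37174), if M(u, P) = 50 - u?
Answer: -32919906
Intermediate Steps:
(3228 + M(152, -190))*((7800 - 1*(-18843)) - 37174) = (3228 + (50 - 1*152))*((7800 - 1*(-18843)) - 37174) = (3228 + (50 - 152))*((7800 + 18843) - 37174) = (3228 - 102)*(26643 - 37174) = 3126*(-10531) = -32919906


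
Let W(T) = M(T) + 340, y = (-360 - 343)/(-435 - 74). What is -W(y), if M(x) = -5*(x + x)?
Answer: -166030/509 ≈ -326.19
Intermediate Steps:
M(x) = -10*x
y = 703/509 (y = -703/(-509) = -703*(-1/509) = 703/509 ≈ 1.3811)
W(T) = 340 - 10*T (W(T) = -10*T + 340 = 340 - 10*T)
-W(y) = -(340 - 10*703/509) = -(340 - 7030/509) = -1*166030/509 = -166030/509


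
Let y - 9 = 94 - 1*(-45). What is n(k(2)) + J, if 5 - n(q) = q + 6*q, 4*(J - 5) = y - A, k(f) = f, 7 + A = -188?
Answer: 327/4 ≈ 81.750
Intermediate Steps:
A = -195 (A = -7 - 188 = -195)
y = 148 (y = 9 + (94 - 1*(-45)) = 9 + (94 + 45) = 9 + 139 = 148)
J = 363/4 (J = 5 + (148 - 1*(-195))/4 = 5 + (148 + 195)/4 = 5 + (¼)*343 = 5 + 343/4 = 363/4 ≈ 90.750)
n(q) = 5 - 7*q (n(q) = 5 - (q + 6*q) = 5 - 7*q)
n(k(2)) + J = (5 - 7*2) + 363/4 = (5 - 14) + 363/4 = -9 + 363/4 = 327/4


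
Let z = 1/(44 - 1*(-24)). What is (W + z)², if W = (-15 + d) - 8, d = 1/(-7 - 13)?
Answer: 3833764/7225 ≈ 530.63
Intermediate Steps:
d = -1/20 (d = 1/(-20) = -1/20 ≈ -0.050000)
z = 1/68 (z = 1/(44 + 24) = 1/68 ≈ 0.014706)
W = -461/20 (W = (-15 - 1/20) - 8 = -301/20 - 8 = -461/20 ≈ -23.050)
(W + z)² = (-461/20 + 1/68)² = (-1958/85)² = 3833764/7225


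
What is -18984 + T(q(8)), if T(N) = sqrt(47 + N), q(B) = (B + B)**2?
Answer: -18984 + sqrt(303) ≈ -18967.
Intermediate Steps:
q(B) = 4*B**2 (q(B) = (2*B)**2 = 4*B**2)
-18984 + T(q(8)) = -18984 + sqrt(47 + 4*8**2) = -18984 + sqrt(47 + 4*64) = -18984 + sqrt(47 + 256) = -18984 + sqrt(303)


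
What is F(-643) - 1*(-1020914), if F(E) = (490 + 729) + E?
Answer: 1021490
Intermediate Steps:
F(E) = 1219 + E
F(-643) - 1*(-1020914) = (1219 - 643) - 1*(-1020914) = 576 + 1020914 = 1021490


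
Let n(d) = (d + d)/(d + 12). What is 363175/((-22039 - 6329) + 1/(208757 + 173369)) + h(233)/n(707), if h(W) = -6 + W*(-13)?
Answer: -23851229680215255/15327972618938 ≈ -1556.1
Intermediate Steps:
h(W) = -6 - 13*W
n(d) = 2*d/(12 + d) (n(d) = (2*d)/(12 + d) = 2*d/(12 + d))
363175/((-22039 - 6329) + 1/(208757 + 173369)) + h(233)/n(707) = 363175/((-22039 - 6329) + 1/(208757 + 173369)) + (-6 - 13*233)/((2*707/(12 + 707))) = 363175/(-28368 + 1/382126) + (-6 - 3029)/((2*707/719)) = 363175/(-28368 + 1/382126) - 3035/(2*707*(1/719)) = 363175/(-10840150367/382126) - 3035/1414/719 = 363175*(-382126/10840150367) - 3035*719/1414 = -138778610050/10840150367 - 2182165/1414 = -23851229680215255/15327972618938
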